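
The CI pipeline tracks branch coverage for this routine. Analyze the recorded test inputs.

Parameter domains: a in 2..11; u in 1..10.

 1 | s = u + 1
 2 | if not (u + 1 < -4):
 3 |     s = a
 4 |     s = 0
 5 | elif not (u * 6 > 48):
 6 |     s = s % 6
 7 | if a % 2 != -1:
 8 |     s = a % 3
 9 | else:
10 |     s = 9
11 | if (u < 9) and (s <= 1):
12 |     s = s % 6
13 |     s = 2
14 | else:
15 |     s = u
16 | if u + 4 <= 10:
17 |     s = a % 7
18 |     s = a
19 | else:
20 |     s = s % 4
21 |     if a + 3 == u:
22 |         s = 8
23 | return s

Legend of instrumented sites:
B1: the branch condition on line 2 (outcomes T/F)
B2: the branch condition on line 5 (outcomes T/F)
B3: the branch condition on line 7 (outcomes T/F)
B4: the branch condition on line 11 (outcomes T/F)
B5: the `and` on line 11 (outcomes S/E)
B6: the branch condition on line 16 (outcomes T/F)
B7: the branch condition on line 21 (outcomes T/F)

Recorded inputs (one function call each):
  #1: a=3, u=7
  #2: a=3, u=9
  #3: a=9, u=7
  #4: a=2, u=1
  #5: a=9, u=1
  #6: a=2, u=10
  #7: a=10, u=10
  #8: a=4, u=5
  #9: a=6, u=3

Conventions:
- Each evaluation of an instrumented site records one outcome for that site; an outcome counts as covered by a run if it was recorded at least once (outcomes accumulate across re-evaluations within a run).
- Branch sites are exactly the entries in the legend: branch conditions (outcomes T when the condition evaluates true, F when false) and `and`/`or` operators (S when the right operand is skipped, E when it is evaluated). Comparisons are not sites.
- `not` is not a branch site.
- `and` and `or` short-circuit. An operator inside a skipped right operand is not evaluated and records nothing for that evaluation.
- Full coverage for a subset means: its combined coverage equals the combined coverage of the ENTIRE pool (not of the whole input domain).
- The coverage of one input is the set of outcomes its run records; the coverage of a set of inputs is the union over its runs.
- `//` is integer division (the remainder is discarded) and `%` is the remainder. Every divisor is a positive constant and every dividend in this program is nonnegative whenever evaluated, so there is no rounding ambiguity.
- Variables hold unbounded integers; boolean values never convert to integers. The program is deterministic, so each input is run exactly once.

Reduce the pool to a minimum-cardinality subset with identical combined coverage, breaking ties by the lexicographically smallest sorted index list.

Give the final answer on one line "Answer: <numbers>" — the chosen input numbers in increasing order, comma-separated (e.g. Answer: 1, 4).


input #1 (a=3, u=7): events B1->T, B3->T, B5->E, B4->T, B6->F, B7->F; covers B1=T, B3=T, B4=T, B5=E, B6=F, B7=F
input #2 (a=3, u=9): events B1->T, B3->T, B5->S, B4->F, B6->F, B7->F; covers B1=T, B3=T, B4=F, B5=S, B6=F, B7=F
input #3 (a=9, u=7): events B1->T, B3->T, B5->E, B4->T, B6->F, B7->F; covers B1=T, B3=T, B4=T, B5=E, B6=F, B7=F
input #4 (a=2, u=1): events B1->T, B3->T, B5->E, B4->F, B6->T; covers B1=T, B3=T, B4=F, B5=E, B6=T
input #5 (a=9, u=1): events B1->T, B3->T, B5->E, B4->T, B6->T; covers B1=T, B3=T, B4=T, B5=E, B6=T
input #6 (a=2, u=10): events B1->T, B3->T, B5->S, B4->F, B6->F, B7->F; covers B1=T, B3=T, B4=F, B5=S, B6=F, B7=F
input #7 (a=10, u=10): events B1->T, B3->T, B5->S, B4->F, B6->F, B7->F; covers B1=T, B3=T, B4=F, B5=S, B6=F, B7=F
input #8 (a=4, u=5): events B1->T, B3->T, B5->E, B4->T, B6->T; covers B1=T, B3=T, B4=T, B5=E, B6=T
input #9 (a=6, u=3): events B1->T, B3->T, B5->E, B4->T, B6->T; covers B1=T, B3=T, B4=T, B5=E, B6=T
union over all inputs: B1=T, B3=T, B4=T, B4=F, B5=S, B5=E, B6=T, B6=F, B7=F (9 outcomes)
no size-1 subset reaches all 9 outcomes (best union: 6/9)
size 2: inputs {2, 5} cover all 9 outcomes, and no lexicographically smaller subset of this size does
Answer: 2, 5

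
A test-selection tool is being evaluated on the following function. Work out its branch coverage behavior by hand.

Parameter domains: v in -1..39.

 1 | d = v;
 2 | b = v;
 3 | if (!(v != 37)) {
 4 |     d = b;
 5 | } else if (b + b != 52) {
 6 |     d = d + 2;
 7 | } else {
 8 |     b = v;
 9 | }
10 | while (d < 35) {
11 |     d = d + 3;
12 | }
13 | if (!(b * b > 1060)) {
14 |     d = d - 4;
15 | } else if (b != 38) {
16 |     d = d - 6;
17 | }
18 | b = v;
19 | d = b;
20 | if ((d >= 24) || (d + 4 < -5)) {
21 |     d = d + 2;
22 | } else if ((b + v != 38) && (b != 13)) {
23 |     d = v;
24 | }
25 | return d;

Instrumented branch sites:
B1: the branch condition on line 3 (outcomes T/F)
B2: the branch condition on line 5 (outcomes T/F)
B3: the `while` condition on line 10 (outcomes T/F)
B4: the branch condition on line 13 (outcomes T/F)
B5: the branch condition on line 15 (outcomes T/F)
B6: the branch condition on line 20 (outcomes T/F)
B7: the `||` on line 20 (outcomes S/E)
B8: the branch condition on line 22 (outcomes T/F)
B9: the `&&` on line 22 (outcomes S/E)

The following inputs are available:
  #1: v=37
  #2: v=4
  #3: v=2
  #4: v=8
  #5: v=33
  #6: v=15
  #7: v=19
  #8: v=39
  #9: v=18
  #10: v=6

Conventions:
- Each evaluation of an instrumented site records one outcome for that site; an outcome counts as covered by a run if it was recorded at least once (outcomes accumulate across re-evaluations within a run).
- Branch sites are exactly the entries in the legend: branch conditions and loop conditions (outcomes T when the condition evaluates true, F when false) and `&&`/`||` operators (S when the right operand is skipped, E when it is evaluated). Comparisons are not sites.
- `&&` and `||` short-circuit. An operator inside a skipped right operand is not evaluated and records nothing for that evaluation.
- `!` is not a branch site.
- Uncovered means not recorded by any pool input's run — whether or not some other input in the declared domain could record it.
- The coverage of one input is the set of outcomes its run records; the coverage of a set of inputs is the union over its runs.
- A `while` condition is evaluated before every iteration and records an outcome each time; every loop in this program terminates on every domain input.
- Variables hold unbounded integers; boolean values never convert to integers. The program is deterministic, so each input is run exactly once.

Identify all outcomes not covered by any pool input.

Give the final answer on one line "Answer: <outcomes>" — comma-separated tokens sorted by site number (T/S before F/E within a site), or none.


run #1 (v=37) runs B1->T, B3->F, B4->F, B5->T, B7->S, B6->T; records B1=T, B3=F, B4=F, B5=T, B6=T, B7=S
run #2 (v=4) runs B1->F, B2->T, B3->T, B3->T, B3->T, B3->T, B3->T, B3->T, B3->T, B3->T, B3->T, B3->T, B3->F, B4->T, ...; records B1=F, B2=T, B3=T, B3=F, B4=T, B6=F, B7=E, B8=T, B9=E
run #3 (v=2) runs B1->F, B2->T, B3->T, B3->T, B3->T, B3->T, B3->T, B3->T, B3->T, B3->T, B3->T, B3->T, B3->T, B3->F, ...; records B1=F, B2=T, B3=T, B3=F, B4=T, B6=F, B7=E, B8=T, B9=E
run #4 (v=8) runs B1->F, B2->T, B3->T, B3->T, B3->T, B3->T, B3->T, B3->T, B3->T, B3->T, B3->T, B3->F, B4->T, B7->E, ...; records B1=F, B2=T, B3=T, B3=F, B4=T, B6=F, B7=E, B8=T, B9=E
run #5 (v=33) runs B1->F, B2->T, B3->F, B4->F, B5->T, B7->S, B6->T; records B1=F, B2=T, B3=F, B4=F, B5=T, B6=T, B7=S
run #6 (v=15) runs B1->F, B2->T, B3->T, B3->T, B3->T, B3->T, B3->T, B3->T, B3->F, B4->T, B7->E, B6->F, B9->E, B8->T; records B1=F, B2=T, B3=T, B3=F, B4=T, B6=F, B7=E, B8=T, B9=E
run #7 (v=19) runs B1->F, B2->T, B3->T, B3->T, B3->T, B3->T, B3->T, B3->F, B4->T, B7->E, B6->F, B9->S, B8->F; records B1=F, B2=T, B3=T, B3=F, B4=T, B6=F, B7=E, B8=F, B9=S
run #8 (v=39) runs B1->F, B2->T, B3->F, B4->F, B5->T, B7->S, B6->T; records B1=F, B2=T, B3=F, B4=F, B5=T, B6=T, B7=S
run #9 (v=18) runs B1->F, B2->T, B3->T, B3->T, B3->T, B3->T, B3->T, B3->F, B4->T, B7->E, B6->F, B9->E, B8->T; records B1=F, B2=T, B3=T, B3=F, B4=T, B6=F, B7=E, B8=T, B9=E
run #10 (v=6) runs B1->F, B2->T, B3->T, B3->T, B3->T, B3->T, B3->T, B3->T, B3->T, B3->T, B3->T, B3->F, B4->T, B7->E, ...; records B1=F, B2=T, B3=T, B3=F, B4=T, B6=F, B7=E, B8=T, B9=E
union over the pool: B1=T, B1=F, B2=T, B3=T, B3=F, B4=T, B4=F, B5=T, B6=T, B6=F, B7=S, B7=E, B8=T, B8=F, B9=S, B9=E
uncovered (2 of 18): B2=F, B5=F
Answer: B2=F, B5=F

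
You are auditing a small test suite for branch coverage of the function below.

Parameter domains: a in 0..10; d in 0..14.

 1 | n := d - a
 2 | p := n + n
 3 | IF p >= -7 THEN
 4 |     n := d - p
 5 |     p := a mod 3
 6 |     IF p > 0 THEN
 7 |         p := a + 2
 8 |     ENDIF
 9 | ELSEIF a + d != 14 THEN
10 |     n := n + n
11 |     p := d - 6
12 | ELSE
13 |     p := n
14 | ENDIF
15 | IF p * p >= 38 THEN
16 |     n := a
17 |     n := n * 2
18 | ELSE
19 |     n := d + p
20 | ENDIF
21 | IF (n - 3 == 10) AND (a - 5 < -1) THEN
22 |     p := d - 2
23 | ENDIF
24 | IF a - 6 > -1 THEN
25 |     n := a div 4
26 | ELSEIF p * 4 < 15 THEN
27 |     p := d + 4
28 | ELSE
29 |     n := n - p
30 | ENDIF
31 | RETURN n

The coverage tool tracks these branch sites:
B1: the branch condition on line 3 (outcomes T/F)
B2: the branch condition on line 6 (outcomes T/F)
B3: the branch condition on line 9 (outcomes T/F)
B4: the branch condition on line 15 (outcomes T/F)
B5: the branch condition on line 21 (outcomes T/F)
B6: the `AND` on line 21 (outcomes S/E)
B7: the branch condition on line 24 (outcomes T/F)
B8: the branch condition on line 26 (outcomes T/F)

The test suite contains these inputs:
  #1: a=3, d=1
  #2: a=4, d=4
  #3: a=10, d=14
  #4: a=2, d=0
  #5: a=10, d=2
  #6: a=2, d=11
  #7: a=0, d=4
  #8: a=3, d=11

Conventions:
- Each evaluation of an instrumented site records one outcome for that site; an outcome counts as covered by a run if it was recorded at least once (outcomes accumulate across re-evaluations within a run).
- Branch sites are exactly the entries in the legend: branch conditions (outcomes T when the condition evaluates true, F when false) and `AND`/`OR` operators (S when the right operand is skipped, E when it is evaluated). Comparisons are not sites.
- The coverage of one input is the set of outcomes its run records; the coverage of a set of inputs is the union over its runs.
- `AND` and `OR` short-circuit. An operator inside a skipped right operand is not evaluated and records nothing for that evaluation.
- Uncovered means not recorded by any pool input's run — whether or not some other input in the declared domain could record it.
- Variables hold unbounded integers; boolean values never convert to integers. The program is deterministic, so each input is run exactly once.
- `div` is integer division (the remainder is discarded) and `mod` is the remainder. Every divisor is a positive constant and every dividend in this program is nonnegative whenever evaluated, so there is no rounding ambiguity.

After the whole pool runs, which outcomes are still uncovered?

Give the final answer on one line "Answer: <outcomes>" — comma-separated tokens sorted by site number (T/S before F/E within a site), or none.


#1 (a=3, d=1) -> B1->T, B2->F, B4->F, B6->S, B5->F, B7->F, B8->T; covered: B1=T, B2=F, B4=F, B5=F, B6=S, B7=F, B8=T
#2 (a=4, d=4) -> B1->T, B2->T, B4->F, B6->S, B5->F, B7->F, B8->F; covered: B1=T, B2=T, B4=F, B5=F, B6=S, B7=F, B8=F
#3 (a=10, d=14) -> B1->T, B2->T, B4->T, B6->S, B5->F, B7->T; covered: B1=T, B2=T, B4=T, B5=F, B6=S, B7=T
#4 (a=2, d=0) -> B1->T, B2->T, B4->F, B6->S, B5->F, B7->F, B8->F; covered: B1=T, B2=T, B4=F, B5=F, B6=S, B7=F, B8=F
#5 (a=10, d=2) -> B1->F, B3->T, B4->F, B6->S, B5->F, B7->T; covered: B1=F, B3=T, B4=F, B5=F, B6=S, B7=T
#6 (a=2, d=11) -> B1->T, B2->T, B4->F, B6->S, B5->F, B7->F, B8->F; covered: B1=T, B2=T, B4=F, B5=F, B6=S, B7=F, B8=F
#7 (a=0, d=4) -> B1->T, B2->F, B4->F, B6->S, B5->F, B7->F, B8->T; covered: B1=T, B2=F, B4=F, B5=F, B6=S, B7=F, B8=T
#8 (a=3, d=11) -> B1->T, B2->F, B4->F, B6->S, B5->F, B7->F, B8->T; covered: B1=T, B2=F, B4=F, B5=F, B6=S, B7=F, B8=T
union over the pool: B1=T, B1=F, B2=T, B2=F, B3=T, B4=T, B4=F, B5=F, B6=S, B7=T, B7=F, B8=T, B8=F
uncovered (3 of 16): B3=F, B5=T, B6=E
Answer: B3=F, B5=T, B6=E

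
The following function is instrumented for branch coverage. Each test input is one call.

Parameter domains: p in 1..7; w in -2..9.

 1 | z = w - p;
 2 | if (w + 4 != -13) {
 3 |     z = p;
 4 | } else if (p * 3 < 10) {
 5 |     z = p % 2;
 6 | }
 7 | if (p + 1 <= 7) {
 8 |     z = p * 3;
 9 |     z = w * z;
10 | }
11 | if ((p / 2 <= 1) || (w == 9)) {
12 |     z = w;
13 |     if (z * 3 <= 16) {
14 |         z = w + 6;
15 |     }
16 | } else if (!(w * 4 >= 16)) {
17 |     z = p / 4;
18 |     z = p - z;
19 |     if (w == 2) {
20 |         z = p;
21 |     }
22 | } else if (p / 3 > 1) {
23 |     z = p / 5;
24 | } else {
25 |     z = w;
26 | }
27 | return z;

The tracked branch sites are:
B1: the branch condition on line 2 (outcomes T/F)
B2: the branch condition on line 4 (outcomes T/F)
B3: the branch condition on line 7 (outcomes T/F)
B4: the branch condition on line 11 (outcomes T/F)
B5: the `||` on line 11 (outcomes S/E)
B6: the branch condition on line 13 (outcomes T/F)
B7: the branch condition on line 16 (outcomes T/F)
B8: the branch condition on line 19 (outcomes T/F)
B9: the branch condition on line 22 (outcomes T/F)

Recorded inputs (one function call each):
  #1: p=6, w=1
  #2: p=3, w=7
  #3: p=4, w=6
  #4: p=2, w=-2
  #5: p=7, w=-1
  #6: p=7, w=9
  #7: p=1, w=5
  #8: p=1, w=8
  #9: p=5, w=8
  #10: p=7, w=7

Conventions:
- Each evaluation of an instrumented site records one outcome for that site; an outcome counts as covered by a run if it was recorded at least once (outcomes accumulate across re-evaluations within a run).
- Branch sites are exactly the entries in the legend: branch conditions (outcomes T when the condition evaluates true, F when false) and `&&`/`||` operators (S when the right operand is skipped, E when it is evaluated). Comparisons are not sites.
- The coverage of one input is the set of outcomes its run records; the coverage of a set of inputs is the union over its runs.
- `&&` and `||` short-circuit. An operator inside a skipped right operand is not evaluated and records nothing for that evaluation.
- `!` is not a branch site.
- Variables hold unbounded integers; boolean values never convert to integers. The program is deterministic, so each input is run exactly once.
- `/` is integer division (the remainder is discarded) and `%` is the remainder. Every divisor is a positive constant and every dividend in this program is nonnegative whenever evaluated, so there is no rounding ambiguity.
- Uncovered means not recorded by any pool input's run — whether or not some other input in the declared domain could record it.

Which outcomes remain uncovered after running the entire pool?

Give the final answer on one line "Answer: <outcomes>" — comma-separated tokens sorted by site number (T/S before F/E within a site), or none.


input #1, p=6, w=1: events B1->T, B3->T, B5->E, B4->F, B7->T, B8->F; outcomes B1=T, B3=T, B4=F, B5=E, B7=T, B8=F
input #2, p=3, w=7: events B1->T, B3->T, B5->S, B4->T, B6->F; outcomes B1=T, B3=T, B4=T, B5=S, B6=F
input #3, p=4, w=6: events B1->T, B3->T, B5->E, B4->F, B7->F, B9->F; outcomes B1=T, B3=T, B4=F, B5=E, B7=F, B9=F
input #4, p=2, w=-2: events B1->T, B3->T, B5->S, B4->T, B6->T; outcomes B1=T, B3=T, B4=T, B5=S, B6=T
input #5, p=7, w=-1: events B1->T, B3->F, B5->E, B4->F, B7->T, B8->F; outcomes B1=T, B3=F, B4=F, B5=E, B7=T, B8=F
input #6, p=7, w=9: events B1->T, B3->F, B5->E, B4->T, B6->F; outcomes B1=T, B3=F, B4=T, B5=E, B6=F
input #7, p=1, w=5: events B1->T, B3->T, B5->S, B4->T, B6->T; outcomes B1=T, B3=T, B4=T, B5=S, B6=T
input #8, p=1, w=8: events B1->T, B3->T, B5->S, B4->T, B6->F; outcomes B1=T, B3=T, B4=T, B5=S, B6=F
input #9, p=5, w=8: events B1->T, B3->T, B5->E, B4->F, B7->F, B9->F; outcomes B1=T, B3=T, B4=F, B5=E, B7=F, B9=F
input #10, p=7, w=7: events B1->T, B3->F, B5->E, B4->F, B7->F, B9->T; outcomes B1=T, B3=F, B4=F, B5=E, B7=F, B9=T
union over the pool: B1=T, B3=T, B3=F, B4=T, B4=F, B5=S, B5=E, B6=T, B6=F, B7=T, B7=F, B8=F, B9=T, B9=F
uncovered (4 of 18): B1=F, B2=T, B2=F, B8=T
Answer: B1=F, B2=T, B2=F, B8=T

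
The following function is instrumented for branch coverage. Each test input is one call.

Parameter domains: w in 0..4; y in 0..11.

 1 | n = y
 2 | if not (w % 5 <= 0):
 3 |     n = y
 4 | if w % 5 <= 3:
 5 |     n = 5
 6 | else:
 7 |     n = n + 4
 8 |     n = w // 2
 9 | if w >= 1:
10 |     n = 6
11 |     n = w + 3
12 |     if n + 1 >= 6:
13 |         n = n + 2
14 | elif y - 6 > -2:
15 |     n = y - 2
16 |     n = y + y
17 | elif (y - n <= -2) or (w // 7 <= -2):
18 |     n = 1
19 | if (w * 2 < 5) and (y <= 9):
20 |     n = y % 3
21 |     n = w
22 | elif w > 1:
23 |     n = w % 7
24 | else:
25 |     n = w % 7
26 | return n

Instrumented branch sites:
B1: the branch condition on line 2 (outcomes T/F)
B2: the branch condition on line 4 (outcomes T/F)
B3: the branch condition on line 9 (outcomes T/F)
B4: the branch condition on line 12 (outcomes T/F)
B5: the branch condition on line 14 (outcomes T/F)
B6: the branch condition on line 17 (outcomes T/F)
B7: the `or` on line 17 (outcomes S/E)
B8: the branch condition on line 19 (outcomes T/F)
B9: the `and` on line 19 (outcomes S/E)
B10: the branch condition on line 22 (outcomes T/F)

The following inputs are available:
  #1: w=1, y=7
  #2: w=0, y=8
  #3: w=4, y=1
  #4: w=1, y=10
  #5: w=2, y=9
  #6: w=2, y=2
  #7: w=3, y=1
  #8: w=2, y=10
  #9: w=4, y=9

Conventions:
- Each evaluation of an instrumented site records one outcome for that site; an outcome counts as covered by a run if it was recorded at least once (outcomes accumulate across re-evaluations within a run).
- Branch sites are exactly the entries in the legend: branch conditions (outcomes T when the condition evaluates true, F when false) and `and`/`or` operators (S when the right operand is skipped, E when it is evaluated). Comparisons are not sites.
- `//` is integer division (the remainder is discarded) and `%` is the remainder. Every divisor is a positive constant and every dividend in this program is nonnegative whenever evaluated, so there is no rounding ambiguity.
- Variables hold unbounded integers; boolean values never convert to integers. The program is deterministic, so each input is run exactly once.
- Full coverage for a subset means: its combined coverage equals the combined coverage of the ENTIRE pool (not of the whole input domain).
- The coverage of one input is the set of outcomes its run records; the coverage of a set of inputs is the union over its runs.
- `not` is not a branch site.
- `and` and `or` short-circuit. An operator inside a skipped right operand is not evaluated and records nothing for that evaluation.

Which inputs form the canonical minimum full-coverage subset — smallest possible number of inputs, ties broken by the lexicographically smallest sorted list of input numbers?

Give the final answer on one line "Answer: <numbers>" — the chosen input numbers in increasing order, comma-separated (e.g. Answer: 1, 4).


input #1, w=1, y=7: events B1->T, B2->T, B3->T, B4->F, B9->E, B8->T; outcomes B1=T, B2=T, B3=T, B4=F, B8=T, B9=E
input #2, w=0, y=8: events B1->F, B2->T, B3->F, B5->T, B9->E, B8->T; outcomes B1=F, B2=T, B3=F, B5=T, B8=T, B9=E
input #3, w=4, y=1: events B1->T, B2->F, B3->T, B4->T, B9->S, B8->F, B10->T; outcomes B1=T, B2=F, B3=T, B4=T, B8=F, B9=S, B10=T
input #4, w=1, y=10: events B1->T, B2->T, B3->T, B4->F, B9->E, B8->F, B10->F; outcomes B1=T, B2=T, B3=T, B4=F, B8=F, B9=E, B10=F
input #5, w=2, y=9: events B1->T, B2->T, B3->T, B4->T, B9->E, B8->T; outcomes B1=T, B2=T, B3=T, B4=T, B8=T, B9=E
input #6, w=2, y=2: events B1->T, B2->T, B3->T, B4->T, B9->E, B8->T; outcomes B1=T, B2=T, B3=T, B4=T, B8=T, B9=E
input #7, w=3, y=1: events B1->T, B2->T, B3->T, B4->T, B9->S, B8->F, B10->T; outcomes B1=T, B2=T, B3=T, B4=T, B8=F, B9=S, B10=T
input #8, w=2, y=10: events B1->T, B2->T, B3->T, B4->T, B9->E, B8->F, B10->T; outcomes B1=T, B2=T, B3=T, B4=T, B8=F, B9=E, B10=T
input #9, w=4, y=9: events B1->T, B2->F, B3->T, B4->T, B9->S, B8->F, B10->T; outcomes B1=T, B2=F, B3=T, B4=T, B8=F, B9=S, B10=T
union over all inputs: B1=T, B1=F, B2=T, B2=F, B3=T, B3=F, B4=T, B4=F, B5=T, B8=T, B8=F, B9=S, B9=E, B10=T, B10=F (15 outcomes)
checked all size-1 subsets: none covers 15 outcomes (max 7/15)
checked all size-2 subsets: none covers 15 outcomes (max 13/15)
at size 3, {2, 3, 4} reaches all 15 outcomes; every lexicographically earlier size-3 subset fails
Answer: 2, 3, 4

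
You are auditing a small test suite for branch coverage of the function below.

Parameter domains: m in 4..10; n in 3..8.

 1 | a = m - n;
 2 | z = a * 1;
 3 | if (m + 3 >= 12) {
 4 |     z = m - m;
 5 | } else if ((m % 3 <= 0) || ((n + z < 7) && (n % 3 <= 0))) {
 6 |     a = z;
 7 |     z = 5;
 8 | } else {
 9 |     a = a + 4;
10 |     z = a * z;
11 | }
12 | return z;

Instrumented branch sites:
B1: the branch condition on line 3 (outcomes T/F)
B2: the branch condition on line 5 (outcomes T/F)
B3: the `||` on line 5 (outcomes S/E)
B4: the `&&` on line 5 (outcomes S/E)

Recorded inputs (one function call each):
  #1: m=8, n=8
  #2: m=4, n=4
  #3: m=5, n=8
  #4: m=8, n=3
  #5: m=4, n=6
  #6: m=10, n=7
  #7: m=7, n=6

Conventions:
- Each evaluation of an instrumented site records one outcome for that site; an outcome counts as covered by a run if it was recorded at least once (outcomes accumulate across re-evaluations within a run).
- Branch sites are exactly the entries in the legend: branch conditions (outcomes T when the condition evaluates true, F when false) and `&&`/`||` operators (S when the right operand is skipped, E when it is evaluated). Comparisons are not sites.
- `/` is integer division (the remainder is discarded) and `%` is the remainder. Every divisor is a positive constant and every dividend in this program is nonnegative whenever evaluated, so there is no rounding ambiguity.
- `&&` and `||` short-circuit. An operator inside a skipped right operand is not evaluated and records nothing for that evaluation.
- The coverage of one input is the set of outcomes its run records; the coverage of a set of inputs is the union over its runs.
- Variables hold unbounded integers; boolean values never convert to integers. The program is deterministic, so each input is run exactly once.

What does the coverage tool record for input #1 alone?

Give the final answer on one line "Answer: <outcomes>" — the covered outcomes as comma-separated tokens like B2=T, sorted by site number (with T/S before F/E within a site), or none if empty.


Tracing the run of input #1 (m=8, n=8):
  B1->F, B3->E, B4->S, B2->F
collecting distinct outcomes: B1=F, B2=F, B3=E, B4=S
Answer: B1=F, B2=F, B3=E, B4=S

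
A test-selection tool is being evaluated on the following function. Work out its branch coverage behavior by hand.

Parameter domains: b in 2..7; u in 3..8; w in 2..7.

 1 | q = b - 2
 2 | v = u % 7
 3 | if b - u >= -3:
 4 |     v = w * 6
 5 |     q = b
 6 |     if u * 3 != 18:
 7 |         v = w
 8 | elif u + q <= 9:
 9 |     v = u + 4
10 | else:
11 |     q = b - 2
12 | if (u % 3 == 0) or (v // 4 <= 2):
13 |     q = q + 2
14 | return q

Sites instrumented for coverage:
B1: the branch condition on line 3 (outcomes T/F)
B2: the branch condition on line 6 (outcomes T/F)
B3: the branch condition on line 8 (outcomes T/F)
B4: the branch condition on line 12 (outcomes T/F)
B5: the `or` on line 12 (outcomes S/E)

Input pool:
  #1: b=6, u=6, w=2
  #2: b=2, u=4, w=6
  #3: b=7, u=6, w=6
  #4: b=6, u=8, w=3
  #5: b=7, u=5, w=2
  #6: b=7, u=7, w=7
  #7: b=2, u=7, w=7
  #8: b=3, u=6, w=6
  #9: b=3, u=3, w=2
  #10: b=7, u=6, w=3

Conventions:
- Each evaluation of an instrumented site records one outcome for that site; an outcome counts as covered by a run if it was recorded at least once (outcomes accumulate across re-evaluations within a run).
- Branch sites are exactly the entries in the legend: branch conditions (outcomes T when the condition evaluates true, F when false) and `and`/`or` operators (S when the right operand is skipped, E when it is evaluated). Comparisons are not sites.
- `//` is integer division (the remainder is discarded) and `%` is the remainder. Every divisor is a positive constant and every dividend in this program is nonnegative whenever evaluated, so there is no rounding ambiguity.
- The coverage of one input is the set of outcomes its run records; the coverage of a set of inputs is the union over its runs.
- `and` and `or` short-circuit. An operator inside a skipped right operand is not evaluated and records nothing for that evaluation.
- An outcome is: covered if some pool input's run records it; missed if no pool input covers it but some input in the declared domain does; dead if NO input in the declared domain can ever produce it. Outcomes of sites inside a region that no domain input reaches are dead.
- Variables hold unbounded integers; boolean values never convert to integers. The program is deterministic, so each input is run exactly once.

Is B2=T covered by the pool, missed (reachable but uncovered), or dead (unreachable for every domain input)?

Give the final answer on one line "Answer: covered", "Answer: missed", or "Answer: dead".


B2=T is recorded by pool input(s) 2, 4, 5, 6, 9 -> covered
Answer: covered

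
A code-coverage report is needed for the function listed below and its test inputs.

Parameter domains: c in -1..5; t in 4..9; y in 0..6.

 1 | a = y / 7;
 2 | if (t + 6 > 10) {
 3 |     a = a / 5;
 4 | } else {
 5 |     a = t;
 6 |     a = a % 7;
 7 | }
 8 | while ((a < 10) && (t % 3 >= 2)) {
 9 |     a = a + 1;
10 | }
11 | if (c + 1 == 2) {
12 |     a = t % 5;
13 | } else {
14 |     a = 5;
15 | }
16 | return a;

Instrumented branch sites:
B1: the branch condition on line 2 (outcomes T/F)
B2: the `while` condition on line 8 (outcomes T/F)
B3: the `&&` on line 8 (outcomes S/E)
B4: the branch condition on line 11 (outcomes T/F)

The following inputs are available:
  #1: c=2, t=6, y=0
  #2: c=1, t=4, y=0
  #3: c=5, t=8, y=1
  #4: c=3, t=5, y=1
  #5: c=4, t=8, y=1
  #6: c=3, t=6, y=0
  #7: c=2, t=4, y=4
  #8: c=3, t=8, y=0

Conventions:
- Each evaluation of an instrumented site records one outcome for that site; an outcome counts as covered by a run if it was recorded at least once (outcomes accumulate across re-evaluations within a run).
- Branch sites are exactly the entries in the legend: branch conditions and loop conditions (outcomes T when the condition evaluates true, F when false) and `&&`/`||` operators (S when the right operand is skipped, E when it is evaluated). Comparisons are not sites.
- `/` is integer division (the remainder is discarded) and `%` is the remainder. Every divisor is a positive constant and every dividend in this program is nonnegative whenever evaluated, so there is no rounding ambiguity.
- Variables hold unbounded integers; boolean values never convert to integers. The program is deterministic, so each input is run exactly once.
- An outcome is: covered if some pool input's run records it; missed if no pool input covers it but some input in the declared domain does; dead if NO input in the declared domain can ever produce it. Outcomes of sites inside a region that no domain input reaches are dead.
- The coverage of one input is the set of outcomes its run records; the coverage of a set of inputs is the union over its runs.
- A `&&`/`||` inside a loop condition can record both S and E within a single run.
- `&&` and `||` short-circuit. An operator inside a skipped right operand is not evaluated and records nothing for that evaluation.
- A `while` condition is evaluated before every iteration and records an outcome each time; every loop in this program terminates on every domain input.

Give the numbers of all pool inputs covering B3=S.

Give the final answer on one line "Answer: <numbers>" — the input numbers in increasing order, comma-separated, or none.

input #1 (c=2, t=6, y=0): does not record B3=S
input #2 (c=1, t=4, y=0): does not record B3=S
input #3 (c=5, t=8, y=1): records B3=S
input #4 (c=3, t=5, y=1): records B3=S
input #5 (c=4, t=8, y=1): records B3=S
input #6 (c=3, t=6, y=0): does not record B3=S
input #7 (c=2, t=4, y=4): does not record B3=S
input #8 (c=3, t=8, y=0): records B3=S

Answer: 3, 4, 5, 8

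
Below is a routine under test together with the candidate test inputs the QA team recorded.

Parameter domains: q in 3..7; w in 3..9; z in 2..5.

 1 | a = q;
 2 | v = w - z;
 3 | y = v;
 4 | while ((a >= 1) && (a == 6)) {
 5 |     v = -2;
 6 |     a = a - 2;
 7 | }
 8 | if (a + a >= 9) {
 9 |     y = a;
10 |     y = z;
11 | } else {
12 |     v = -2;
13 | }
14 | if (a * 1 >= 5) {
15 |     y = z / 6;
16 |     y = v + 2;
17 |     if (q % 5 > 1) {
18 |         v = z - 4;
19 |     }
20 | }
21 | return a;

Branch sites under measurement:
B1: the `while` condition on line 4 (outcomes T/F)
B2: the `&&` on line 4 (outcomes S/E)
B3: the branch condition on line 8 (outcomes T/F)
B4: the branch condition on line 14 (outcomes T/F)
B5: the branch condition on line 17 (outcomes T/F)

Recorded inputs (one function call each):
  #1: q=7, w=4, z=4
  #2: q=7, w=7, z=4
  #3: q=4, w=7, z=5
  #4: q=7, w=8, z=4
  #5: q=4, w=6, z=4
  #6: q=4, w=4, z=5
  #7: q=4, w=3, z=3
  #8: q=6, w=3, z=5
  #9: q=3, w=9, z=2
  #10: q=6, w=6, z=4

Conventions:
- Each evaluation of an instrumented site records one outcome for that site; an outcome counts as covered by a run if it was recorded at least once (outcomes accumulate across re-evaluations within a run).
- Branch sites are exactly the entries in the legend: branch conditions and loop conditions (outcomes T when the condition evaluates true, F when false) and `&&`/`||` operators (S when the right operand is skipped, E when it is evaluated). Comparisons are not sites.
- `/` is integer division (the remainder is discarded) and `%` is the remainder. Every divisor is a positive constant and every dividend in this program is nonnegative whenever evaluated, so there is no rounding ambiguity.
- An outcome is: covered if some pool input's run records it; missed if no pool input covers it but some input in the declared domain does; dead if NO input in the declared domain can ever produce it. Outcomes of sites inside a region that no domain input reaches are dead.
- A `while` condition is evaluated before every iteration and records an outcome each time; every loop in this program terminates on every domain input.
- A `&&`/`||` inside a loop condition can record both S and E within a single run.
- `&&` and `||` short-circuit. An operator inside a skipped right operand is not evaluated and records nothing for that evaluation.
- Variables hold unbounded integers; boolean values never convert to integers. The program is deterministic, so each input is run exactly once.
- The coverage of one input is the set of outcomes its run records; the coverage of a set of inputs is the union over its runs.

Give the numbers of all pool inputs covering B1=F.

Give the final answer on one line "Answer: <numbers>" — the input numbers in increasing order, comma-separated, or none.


input #1 (q=7, w=4, z=4): produces B1=F
input #2 (q=7, w=7, z=4): produces B1=F
input #3 (q=4, w=7, z=5): produces B1=F
input #4 (q=7, w=8, z=4): produces B1=F
input #5 (q=4, w=6, z=4): produces B1=F
input #6 (q=4, w=4, z=5): produces B1=F
input #7 (q=4, w=3, z=3): produces B1=F
input #8 (q=6, w=3, z=5): produces B1=F
input #9 (q=3, w=9, z=2): produces B1=F
input #10 (q=6, w=6, z=4): produces B1=F
Answer: 1, 2, 3, 4, 5, 6, 7, 8, 9, 10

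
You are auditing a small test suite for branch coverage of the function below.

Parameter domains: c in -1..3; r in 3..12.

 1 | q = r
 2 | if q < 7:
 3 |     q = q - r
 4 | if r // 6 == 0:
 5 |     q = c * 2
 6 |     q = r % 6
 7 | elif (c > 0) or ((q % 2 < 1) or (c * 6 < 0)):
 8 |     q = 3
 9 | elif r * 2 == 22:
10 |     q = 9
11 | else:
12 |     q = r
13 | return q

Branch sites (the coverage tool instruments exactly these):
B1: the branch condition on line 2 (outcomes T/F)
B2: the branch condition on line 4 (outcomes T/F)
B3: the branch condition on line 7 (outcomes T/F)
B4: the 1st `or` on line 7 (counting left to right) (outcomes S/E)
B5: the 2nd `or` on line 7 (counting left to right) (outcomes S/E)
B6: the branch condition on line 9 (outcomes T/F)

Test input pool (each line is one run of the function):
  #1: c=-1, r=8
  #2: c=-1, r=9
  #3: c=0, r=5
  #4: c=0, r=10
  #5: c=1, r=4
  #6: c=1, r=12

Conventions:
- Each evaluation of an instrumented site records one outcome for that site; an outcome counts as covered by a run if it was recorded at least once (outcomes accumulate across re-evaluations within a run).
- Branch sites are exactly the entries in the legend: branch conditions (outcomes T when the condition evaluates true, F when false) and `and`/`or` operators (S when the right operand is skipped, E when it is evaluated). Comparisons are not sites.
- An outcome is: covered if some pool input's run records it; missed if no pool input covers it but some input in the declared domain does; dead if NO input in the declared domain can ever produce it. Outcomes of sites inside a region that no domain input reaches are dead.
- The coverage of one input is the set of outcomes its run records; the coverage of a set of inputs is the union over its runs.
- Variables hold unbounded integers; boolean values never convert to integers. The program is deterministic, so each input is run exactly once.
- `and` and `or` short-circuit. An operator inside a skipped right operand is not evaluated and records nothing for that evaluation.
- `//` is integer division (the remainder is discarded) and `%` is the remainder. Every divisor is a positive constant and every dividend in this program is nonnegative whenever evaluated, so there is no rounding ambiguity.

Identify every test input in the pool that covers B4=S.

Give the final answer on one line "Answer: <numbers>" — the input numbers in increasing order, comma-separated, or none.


input #1 (c=-1, r=8): does not produce B4=S
input #2 (c=-1, r=9): does not produce B4=S
input #3 (c=0, r=5): does not produce B4=S
input #4 (c=0, r=10): does not produce B4=S
input #5 (c=1, r=4): does not produce B4=S
input #6 (c=1, r=12): produces B4=S
Answer: 6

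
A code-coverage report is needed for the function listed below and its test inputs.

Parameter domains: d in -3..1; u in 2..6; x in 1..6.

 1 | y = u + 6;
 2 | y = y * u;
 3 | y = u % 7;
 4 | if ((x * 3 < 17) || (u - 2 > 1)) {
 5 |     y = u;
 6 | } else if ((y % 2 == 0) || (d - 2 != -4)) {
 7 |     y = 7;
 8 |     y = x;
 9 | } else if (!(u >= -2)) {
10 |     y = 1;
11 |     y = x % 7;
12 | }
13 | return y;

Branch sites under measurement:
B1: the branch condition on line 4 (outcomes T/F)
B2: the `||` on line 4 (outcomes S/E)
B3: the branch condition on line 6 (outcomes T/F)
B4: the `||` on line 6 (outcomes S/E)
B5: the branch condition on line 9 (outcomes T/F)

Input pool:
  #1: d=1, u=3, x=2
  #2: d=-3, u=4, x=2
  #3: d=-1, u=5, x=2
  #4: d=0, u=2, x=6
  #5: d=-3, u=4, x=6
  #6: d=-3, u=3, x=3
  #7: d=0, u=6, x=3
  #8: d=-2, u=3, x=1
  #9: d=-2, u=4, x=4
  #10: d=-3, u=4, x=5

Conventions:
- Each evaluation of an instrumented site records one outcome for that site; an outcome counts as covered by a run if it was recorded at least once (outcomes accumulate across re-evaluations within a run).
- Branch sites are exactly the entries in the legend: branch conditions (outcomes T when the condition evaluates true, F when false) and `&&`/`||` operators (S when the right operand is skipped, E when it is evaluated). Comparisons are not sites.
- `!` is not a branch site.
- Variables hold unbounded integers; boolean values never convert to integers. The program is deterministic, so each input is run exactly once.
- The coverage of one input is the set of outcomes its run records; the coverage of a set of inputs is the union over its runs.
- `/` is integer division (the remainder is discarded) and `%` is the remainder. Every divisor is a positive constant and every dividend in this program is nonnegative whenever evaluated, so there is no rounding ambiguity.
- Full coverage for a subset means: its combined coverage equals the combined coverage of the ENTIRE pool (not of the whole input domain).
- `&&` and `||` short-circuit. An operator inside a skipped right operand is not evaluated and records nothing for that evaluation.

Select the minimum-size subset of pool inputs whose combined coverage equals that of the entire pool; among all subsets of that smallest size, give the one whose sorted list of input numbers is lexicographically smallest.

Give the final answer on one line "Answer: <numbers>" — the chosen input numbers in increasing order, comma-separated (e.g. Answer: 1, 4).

#1 (d=1, u=3, x=2) -> B2->S, B1->T; covered: B1=T, B2=S
#2 (d=-3, u=4, x=2) -> B2->S, B1->T; covered: B1=T, B2=S
#3 (d=-1, u=5, x=2) -> B2->S, B1->T; covered: B1=T, B2=S
#4 (d=0, u=2, x=6) -> B2->E, B1->F, B4->S, B3->T; covered: B1=F, B2=E, B3=T, B4=S
#5 (d=-3, u=4, x=6) -> B2->E, B1->T; covered: B1=T, B2=E
#6 (d=-3, u=3, x=3) -> B2->S, B1->T; covered: B1=T, B2=S
#7 (d=0, u=6, x=3) -> B2->S, B1->T; covered: B1=T, B2=S
#8 (d=-2, u=3, x=1) -> B2->S, B1->T; covered: B1=T, B2=S
#9 (d=-2, u=4, x=4) -> B2->S, B1->T; covered: B1=T, B2=S
#10 (d=-3, u=4, x=5) -> B2->S, B1->T; covered: B1=T, B2=S
together the pool reaches 6 outcomes: B1=T, B1=F, B2=S, B2=E, B3=T, B4=S
every size-1 subset falls short of the 6 outcomes (best: 4/6)
size 2: inputs {1, 4} cover all 6 outcomes, and no lexicographically smaller subset of this size does

Answer: 1, 4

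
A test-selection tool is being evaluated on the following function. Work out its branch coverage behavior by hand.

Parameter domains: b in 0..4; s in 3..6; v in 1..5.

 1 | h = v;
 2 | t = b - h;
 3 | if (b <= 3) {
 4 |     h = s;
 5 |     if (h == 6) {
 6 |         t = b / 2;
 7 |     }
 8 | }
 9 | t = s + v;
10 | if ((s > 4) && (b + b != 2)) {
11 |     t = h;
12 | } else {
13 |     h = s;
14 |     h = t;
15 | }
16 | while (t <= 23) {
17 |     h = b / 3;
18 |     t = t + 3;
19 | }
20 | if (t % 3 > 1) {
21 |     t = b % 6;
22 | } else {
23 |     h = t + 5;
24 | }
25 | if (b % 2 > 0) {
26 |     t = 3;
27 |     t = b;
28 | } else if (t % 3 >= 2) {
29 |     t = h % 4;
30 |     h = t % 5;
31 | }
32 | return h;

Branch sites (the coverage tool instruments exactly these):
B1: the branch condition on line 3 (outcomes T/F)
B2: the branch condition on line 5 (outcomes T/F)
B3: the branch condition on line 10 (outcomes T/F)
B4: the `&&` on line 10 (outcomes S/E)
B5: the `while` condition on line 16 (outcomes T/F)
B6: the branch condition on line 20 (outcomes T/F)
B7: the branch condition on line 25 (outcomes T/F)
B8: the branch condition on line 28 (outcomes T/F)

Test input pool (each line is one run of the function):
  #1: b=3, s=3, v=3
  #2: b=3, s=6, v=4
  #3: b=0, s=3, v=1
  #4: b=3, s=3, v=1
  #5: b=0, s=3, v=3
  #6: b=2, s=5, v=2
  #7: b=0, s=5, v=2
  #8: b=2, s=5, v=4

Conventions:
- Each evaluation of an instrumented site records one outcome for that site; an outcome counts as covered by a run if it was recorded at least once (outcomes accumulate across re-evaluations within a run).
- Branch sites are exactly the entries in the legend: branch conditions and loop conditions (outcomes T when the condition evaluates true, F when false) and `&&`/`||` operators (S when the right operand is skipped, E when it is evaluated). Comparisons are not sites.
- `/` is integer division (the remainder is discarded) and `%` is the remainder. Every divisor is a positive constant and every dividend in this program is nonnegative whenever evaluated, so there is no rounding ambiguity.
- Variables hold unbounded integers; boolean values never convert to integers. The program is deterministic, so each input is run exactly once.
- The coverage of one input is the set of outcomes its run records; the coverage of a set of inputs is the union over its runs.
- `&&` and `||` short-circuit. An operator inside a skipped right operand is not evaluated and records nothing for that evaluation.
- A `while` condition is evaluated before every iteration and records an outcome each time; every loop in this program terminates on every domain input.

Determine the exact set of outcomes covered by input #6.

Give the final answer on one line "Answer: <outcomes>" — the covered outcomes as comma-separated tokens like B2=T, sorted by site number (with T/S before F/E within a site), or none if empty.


Simulating input #6 (b=2, s=5, v=2) step by step:
  B1->T, B2->F, B4->E, B3->T, B5->T, B5->T, B5->T, B5->T, B5->T, B5->T
  B5->T, B5->F, B6->T, B7->F, B8->T
deduplicating events, the covered set is: B1=T, B2=F, B3=T, B4=E, B5=T, B5=F, B6=T, B7=F, B8=T
Answer: B1=T, B2=F, B3=T, B4=E, B5=T, B5=F, B6=T, B7=F, B8=T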